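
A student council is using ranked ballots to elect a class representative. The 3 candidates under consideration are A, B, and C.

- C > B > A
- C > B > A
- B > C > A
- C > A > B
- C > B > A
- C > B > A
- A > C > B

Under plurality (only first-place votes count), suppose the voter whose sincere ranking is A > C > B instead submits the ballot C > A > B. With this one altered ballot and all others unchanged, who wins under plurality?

C

First-place totals with the altered ballot: A 0, B 1, C 6.
The winner is unchanged: still C.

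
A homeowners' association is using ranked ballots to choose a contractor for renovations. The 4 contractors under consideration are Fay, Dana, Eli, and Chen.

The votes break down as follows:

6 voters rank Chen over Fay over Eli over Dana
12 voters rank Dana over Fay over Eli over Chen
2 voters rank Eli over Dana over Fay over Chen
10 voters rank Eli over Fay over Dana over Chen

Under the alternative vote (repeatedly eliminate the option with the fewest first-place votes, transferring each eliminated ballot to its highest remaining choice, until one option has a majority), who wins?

Round 1: Dana 12, Eli 12, Chen 6, Fay 0. Fay has the fewest and is eliminated.
Round 2: Dana 12, Eli 12, Chen 6. Chen has the fewest and is eliminated.
Round 3: Eli 18, Dana 12. Eli has a majority.

Eli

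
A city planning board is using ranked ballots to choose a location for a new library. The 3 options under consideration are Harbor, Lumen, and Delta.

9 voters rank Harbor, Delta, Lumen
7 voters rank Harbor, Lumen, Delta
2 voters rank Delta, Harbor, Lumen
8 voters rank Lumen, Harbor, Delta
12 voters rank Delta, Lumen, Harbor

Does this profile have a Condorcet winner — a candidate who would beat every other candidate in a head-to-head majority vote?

Head-to-head results (38 voters total):
Harbor vs Lumen: Lumen wins 20–18.
Harbor vs Delta: Harbor wins 24–14.
Lumen vs Delta: Delta wins 23–15.
No candidate beats all others: Harbor beats Delta beats Lumen beats Harbor, a majority cycle.

No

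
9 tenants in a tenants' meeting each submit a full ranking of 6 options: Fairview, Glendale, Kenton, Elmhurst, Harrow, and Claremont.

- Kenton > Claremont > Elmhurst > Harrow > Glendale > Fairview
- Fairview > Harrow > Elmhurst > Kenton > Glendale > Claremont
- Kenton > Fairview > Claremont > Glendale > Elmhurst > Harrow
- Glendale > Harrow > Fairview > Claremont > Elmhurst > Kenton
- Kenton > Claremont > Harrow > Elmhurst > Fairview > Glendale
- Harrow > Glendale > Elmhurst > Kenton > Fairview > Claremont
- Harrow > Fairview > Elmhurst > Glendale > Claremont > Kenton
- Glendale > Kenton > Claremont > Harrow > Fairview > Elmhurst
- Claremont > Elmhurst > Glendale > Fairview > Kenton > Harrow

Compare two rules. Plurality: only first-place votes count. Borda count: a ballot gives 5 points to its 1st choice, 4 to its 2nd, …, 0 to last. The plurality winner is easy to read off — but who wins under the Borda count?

Harrow

Plurality first-place counts: Fairview 1, Glendale 2, Kenton 3, Elmhurst 0, Harrow 2, Claremont 1 → Kenton.
Borda totals: Fairview 21, Glendale 23, Kenton 24, Elmhurst 20, Harrow 25, Claremont 22 → Harrow.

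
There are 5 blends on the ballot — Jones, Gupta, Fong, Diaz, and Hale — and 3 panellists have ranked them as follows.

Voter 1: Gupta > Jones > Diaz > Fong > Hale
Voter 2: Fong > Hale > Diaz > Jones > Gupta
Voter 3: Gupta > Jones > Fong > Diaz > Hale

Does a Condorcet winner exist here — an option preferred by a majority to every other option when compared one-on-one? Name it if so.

Head-to-head results (3 voters total):
Jones vs Gupta: Gupta wins 2–1.
Jones vs Fong: Jones wins 2–1.
Jones vs Diaz: Jones wins 2–1.
Jones vs Hale: Jones wins 2–1.
Gupta vs Fong: Gupta wins 2–1.
Gupta vs Diaz: Gupta wins 2–1.
Gupta vs Hale: Gupta wins 2–1.
Fong vs Diaz: Fong wins 2–1.
Fong vs Hale: Fong wins 3–0.
Diaz vs Hale: Diaz wins 2–1.
Gupta beats each rival — Jones (2–1), Fong (2–1), Diaz (2–1), Hale (2–1) — so Gupta is the Condorcet winner.

Gupta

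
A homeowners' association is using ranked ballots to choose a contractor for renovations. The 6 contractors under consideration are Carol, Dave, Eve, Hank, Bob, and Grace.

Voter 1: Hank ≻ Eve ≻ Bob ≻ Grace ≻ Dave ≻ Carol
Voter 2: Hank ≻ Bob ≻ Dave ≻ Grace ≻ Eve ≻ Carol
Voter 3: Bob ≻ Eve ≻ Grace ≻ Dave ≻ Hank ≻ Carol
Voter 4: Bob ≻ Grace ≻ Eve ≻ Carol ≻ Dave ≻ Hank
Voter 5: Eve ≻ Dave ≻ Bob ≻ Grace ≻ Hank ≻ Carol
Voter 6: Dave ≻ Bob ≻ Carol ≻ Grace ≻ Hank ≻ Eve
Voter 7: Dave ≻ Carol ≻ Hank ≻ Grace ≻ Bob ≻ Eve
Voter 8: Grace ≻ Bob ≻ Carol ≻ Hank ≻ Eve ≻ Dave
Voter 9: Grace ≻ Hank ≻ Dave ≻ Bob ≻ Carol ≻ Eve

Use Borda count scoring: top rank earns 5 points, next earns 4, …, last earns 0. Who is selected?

Borda scores:
  Carol: 0 + 0 + 0 + 2 + 0 + 3 + 4 + 3 + 1 = 13
  Dave: 1 + 3 + 2 + 1 + 4 + 5 + 5 + 0 + 3 = 24
  Eve: 4 + 1 + 4 + 3 + 5 + 0 + 0 + 1 + 0 = 18
  Hank: 5 + 5 + 1 + 0 + 1 + 1 + 3 + 2 + 4 = 22
  Bob: 3 + 4 + 5 + 5 + 3 + 4 + 1 + 4 + 2 = 31
  Grace: 2 + 2 + 3 + 4 + 2 + 2 + 2 + 5 + 5 = 27
Bob has the highest total.

Bob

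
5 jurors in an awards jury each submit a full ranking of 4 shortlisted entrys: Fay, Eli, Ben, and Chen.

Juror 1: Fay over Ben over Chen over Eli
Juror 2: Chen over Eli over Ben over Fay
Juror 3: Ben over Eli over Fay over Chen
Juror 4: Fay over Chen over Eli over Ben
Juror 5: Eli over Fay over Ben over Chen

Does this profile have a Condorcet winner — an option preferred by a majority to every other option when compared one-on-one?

Head-to-head results (5 voters total):
Fay vs Eli: Eli wins 3–2.
Fay vs Ben: Fay wins 3–2.
Fay vs Chen: Fay wins 4–1.
Eli vs Ben: Eli wins 3–2.
Eli vs Chen: Chen wins 3–2.
Ben vs Chen: Ben wins 3–2.
No candidate beats all others: Fay beats Chen beats Eli beats Fay, a majority cycle.

No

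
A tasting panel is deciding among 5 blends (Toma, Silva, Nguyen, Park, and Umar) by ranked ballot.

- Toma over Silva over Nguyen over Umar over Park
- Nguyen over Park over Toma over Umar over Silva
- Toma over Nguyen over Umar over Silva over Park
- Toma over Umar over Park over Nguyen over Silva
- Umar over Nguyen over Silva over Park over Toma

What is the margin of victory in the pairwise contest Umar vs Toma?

3

Ballots ranking Umar above Toma: 1.
Ballots ranking Toma above Umar: 4.
Toma wins 4–1, a margin of 3.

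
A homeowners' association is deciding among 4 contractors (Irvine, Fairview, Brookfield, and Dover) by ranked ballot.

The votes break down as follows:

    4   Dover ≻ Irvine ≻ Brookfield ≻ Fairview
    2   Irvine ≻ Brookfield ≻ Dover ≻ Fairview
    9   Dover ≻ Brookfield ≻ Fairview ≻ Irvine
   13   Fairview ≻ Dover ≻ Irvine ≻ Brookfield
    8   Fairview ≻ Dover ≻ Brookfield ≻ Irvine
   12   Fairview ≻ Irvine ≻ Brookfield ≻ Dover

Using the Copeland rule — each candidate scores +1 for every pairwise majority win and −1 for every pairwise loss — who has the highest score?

Pairwise results:
  Irvine vs Fairview: Fairview wins 42–6.
  Irvine vs Brookfield: Irvine wins 31–17.
  Irvine vs Dover: Dover wins 34–14.
  Fairview vs Brookfield: Fairview wins 33–15.
  Fairview vs Dover: Fairview wins 33–15.
  Brookfield vs Dover: Dover wins 34–14.
Copeland scores (wins − losses):
  Irvine: 1 − 2 = -1
  Fairview: 3 − 0 = 3
  Brookfield: 0 − 3 = -3
  Dover: 2 − 1 = 1
Fairview has the best Copeland score.

Fairview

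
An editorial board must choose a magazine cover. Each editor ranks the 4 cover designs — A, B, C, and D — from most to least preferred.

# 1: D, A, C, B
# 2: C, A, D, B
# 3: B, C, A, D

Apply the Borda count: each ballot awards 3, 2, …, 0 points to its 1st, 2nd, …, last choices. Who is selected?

C

Borda scores:
  A: 2 + 2 + 1 = 5
  B: 0 + 0 + 3 = 3
  C: 1 + 3 + 2 = 6
  D: 3 + 1 + 0 = 4
C has the highest total.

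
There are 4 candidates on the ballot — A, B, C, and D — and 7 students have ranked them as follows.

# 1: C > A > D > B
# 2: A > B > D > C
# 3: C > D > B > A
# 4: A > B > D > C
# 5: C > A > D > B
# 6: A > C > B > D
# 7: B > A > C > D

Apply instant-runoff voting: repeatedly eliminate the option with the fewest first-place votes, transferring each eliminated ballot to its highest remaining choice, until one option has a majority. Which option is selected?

A

Round 1: A 3, C 3, B 1, D 0. D has the fewest and is eliminated.
Round 2: A 3, C 3, B 1. B has the fewest and is eliminated.
Round 3: A 4, C 3. A has a majority.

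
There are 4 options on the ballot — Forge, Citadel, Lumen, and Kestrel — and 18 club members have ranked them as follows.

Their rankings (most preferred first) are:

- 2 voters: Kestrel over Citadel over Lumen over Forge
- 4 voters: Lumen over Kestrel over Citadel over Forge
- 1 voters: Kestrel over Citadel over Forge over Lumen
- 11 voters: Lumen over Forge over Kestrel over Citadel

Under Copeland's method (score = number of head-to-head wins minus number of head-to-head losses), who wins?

Lumen

Pairwise results:
  Forge vs Citadel: Forge wins 11–7.
  Forge vs Lumen: Lumen wins 17–1.
  Forge vs Kestrel: Forge wins 11–7.
  Citadel vs Lumen: Lumen wins 15–3.
  Citadel vs Kestrel: Kestrel wins 18–0.
  Lumen vs Kestrel: Lumen wins 15–3.
Copeland scores (wins − losses):
  Forge: 2 − 1 = 1
  Citadel: 0 − 3 = -3
  Lumen: 3 − 0 = 3
  Kestrel: 1 − 2 = -1
Lumen has the best Copeland score.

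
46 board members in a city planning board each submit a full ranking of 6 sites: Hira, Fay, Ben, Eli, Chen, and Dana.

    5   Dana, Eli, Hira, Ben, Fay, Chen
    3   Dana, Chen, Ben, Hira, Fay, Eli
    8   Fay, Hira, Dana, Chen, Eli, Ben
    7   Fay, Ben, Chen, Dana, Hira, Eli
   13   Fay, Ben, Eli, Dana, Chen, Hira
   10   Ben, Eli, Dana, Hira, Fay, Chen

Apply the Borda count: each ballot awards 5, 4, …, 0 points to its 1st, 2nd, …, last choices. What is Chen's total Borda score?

62

Borda scores:
  Hira: 5·3 + 3·2 + 8·4 + 7·1 + 13·0 + 10·2 = 80
  Fay: 5·1 + 3·1 + 8·5 + 7·5 + 13·5 + 10·1 = 158
  Ben: 5·2 + 3·3 + 8·0 + 7·4 + 13·4 + 10·5 = 149
  Eli: 5·4 + 3·0 + 8·1 + 7·0 + 13·3 + 10·4 = 107
  Chen: 5·0 + 3·4 + 8·2 + 7·3 + 13·1 + 10·0 = 62
  Dana: 5·5 + 3·5 + 8·3 + 7·2 + 13·2 + 10·3 = 134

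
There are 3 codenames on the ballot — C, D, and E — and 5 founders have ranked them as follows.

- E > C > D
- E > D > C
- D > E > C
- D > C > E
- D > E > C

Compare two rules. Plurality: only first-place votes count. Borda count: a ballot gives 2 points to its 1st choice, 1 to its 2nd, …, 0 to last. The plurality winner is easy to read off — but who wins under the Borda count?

D

Plurality first-place counts: C 0, D 3, E 2 → D.
Borda totals: C 2, D 7, E 6 → D.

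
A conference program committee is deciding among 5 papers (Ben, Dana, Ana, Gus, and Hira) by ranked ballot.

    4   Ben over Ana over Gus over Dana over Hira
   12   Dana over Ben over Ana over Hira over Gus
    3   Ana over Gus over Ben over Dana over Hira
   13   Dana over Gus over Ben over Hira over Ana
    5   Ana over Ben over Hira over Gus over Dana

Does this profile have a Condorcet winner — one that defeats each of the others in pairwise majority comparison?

Head-to-head results (37 voters total):
Ben vs Dana: Dana wins 25–12.
Ben vs Ana: Ben wins 29–8.
Ben vs Gus: Ben wins 21–16.
Ben vs Hira: Ben wins 37–0.
Dana vs Ana: Dana wins 25–12.
Dana vs Gus: Dana wins 25–12.
Dana vs Hira: Dana wins 32–5.
Ana vs Gus: Ana wins 24–13.
Ana vs Hira: Ana wins 24–13.
Gus vs Hira: Gus wins 20–17.
Dana beats each rival — Ben (25–12), Ana (25–12), Gus (25–12), Hira (32–5) — so Dana is the Condorcet winner.

Yes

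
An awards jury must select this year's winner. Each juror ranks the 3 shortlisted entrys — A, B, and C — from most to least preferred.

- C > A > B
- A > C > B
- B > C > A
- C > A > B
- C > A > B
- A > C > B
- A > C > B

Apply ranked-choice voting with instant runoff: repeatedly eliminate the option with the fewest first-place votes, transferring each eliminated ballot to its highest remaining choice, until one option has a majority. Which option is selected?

Round 1: A 3, C 3, B 1. B has the fewest and is eliminated.
Round 2: C 4, A 3. C has a majority.

C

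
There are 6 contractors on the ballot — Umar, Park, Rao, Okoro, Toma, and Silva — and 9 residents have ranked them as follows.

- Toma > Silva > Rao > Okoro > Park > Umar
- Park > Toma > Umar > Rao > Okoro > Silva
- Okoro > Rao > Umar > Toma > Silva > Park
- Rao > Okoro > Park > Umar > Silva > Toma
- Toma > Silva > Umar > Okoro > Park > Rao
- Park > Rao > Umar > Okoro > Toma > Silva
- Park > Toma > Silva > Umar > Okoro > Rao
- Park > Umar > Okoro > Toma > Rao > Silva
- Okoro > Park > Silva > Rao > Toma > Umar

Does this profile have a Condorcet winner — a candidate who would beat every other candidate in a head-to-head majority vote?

No

Head-to-head results (9 voters total):
Umar vs Park: Park wins 7–2.
Umar vs Rao: Rao wins 5–4.
Umar vs Okoro: Umar wins 5–4.
Umar vs Toma: Toma wins 5–4.
Umar vs Silva: Umar wins 5–4.
Park vs Rao: Park wins 6–3.
Park vs Okoro: Okoro wins 5–4.
Park vs Toma: Park wins 6–3.
Park vs Silva: Park wins 6–3.
Rao vs Okoro: Okoro wins 5–4.
Rao vs Toma: Toma wins 5–4.
Rao vs Silva: Rao wins 5–4.
Okoro vs Toma: Okoro wins 5–4.
Okoro vs Silva: Okoro wins 6–3.
Toma vs Silva: Toma wins 7–2.
No candidate beats all others: Umar beats Okoro beats Park beats Umar, a majority cycle.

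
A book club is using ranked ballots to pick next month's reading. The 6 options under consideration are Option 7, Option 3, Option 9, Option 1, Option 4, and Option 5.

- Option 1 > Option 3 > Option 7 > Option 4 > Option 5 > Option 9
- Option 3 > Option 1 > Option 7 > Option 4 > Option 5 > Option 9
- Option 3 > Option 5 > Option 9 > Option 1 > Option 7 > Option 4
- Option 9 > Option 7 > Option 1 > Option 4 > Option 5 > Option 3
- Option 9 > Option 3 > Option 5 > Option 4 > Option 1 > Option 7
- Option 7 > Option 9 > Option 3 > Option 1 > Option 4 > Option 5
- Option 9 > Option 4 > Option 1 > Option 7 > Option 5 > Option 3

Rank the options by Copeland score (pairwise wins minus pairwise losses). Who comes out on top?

Pairwise results:
  Option 7 vs Option 3: Option 3 wins 4–3.
  Option 7 vs Option 9: Option 9 wins 4–3.
  Option 7 vs Option 1: Option 1 wins 5–2.
  Option 7 vs Option 4: Option 7 wins 5–2.
  Option 7 vs Option 5: Option 7 wins 5–2.
  Option 3 vs Option 9: Option 9 wins 4–3.
  Option 3 vs Option 1: Option 3 wins 4–3.
  Option 3 vs Option 4: Option 3 wins 5–2.
  Option 3 vs Option 5: Option 3 wins 5–2.
  Option 9 vs Option 1: Option 9 wins 5–2.
  Option 9 vs Option 4: Option 9 wins 5–2.
  Option 9 vs Option 5: Option 9 wins 4–3.
  Option 1 vs Option 4: Option 1 wins 5–2.
  Option 1 vs Option 5: Option 1 wins 5–2.
  Option 4 vs Option 5: Option 4 wins 5–2.
Copeland scores (wins − losses):
  Option 7: 2 − 3 = -1
  Option 3: 4 − 1 = 3
  Option 9: 5 − 0 = 5
  Option 1: 3 − 2 = 1
  Option 4: 1 − 4 = -3
  Option 5: 0 − 5 = -5
Option 9 has the best Copeland score.

Option 9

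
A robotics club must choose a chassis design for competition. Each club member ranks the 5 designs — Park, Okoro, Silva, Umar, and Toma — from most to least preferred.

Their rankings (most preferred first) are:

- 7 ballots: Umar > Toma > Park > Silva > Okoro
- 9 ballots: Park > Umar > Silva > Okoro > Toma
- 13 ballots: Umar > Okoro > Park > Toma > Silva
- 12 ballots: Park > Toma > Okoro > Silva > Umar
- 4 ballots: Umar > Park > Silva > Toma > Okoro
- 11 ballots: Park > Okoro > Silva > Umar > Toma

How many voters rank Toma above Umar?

Ballots ranking Toma above Umar: 12.
Ballots ranking Umar above Toma: 7+9+13+4+11 = 44.
So 12 of 56 voters prefer Toma to Umar.

12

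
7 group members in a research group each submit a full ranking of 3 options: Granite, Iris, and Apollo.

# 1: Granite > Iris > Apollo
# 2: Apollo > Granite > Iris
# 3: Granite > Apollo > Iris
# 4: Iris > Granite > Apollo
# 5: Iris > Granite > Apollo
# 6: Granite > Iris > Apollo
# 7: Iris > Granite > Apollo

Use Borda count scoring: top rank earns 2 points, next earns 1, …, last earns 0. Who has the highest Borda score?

Granite

Borda scores:
  Granite: 2 + 1 + 2 + 1 + 1 + 2 + 1 = 10
  Iris: 1 + 0 + 0 + 2 + 2 + 1 + 2 = 8
  Apollo: 0 + 2 + 1 + 0 + 0 + 0 + 0 = 3
Granite has the highest total.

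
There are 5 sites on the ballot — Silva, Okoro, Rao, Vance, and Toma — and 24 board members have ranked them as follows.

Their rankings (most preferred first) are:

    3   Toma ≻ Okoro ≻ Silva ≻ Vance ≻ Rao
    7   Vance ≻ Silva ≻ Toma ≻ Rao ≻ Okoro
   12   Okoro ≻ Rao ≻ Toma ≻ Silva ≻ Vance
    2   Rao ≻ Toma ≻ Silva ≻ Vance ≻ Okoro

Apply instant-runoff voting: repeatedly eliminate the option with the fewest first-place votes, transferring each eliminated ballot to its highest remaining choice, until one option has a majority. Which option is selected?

Round 1: Okoro 12, Vance 7, Toma 3, Rao 2, Silva 0. Silva has the fewest and is eliminated.
Round 2: Okoro 12, Vance 7, Toma 3, Rao 2. Rao has the fewest and is eliminated.
Round 3: Okoro 12, Vance 7, Toma 5. Toma has the fewest and is eliminated.
Round 4: Okoro 15, Vance 9. Okoro has a majority.

Okoro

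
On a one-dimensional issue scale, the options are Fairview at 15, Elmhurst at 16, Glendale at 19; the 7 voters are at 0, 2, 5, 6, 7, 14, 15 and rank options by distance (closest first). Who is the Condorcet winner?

With single-peaked preferences on a line, the Condorcet winner is the candidate closest to the median voter.
The median voter (position 6) is closest to Fairview at 15.
Check: Fairview vs Glendale — voters closer to Fairview: 7 of 7.

Fairview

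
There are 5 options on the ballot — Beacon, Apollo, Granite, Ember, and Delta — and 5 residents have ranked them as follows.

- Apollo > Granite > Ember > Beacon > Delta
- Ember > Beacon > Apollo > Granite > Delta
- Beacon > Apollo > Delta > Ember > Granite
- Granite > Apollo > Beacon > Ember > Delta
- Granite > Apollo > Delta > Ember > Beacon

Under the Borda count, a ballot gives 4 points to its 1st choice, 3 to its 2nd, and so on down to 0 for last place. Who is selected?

Borda scores:
  Beacon: 1 + 3 + 4 + 2 + 0 = 10
  Apollo: 4 + 2 + 3 + 3 + 3 = 15
  Granite: 3 + 1 + 0 + 4 + 4 = 12
  Ember: 2 + 4 + 1 + 1 + 1 = 9
  Delta: 0 + 0 + 2 + 0 + 2 = 4
Apollo has the highest total.

Apollo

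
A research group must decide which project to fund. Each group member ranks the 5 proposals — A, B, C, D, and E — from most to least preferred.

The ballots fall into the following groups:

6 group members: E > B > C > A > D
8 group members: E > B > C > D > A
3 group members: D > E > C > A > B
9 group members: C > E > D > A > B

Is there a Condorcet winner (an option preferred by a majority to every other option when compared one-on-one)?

Yes

Head-to-head results (26 voters total):
A vs B: B wins 14–12.
A vs C: C wins 26–0.
A vs D: D wins 20–6.
A vs E: E wins 26–0.
B vs C: B wins 14–12.
B vs D: B wins 14–12.
B vs E: E wins 26–0.
C vs D: C wins 23–3.
C vs E: E wins 17–9.
D vs E: E wins 23–3.
E beats each rival — A (26–0), B (26–0), C (17–9), D (23–3) — so E is the Condorcet winner.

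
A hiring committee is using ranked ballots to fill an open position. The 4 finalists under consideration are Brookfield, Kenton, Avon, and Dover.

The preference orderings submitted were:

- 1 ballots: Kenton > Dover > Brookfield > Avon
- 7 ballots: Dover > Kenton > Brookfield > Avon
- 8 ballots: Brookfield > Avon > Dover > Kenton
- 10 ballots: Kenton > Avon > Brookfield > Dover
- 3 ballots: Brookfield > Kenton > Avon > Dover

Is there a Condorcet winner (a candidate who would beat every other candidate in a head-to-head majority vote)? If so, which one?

There is no Condorcet winner

Head-to-head results (29 voters total):
Brookfield vs Kenton: Kenton wins 18–11.
Brookfield vs Avon: Brookfield wins 19–10.
Brookfield vs Dover: Brookfield wins 21–8.
Kenton vs Avon: Kenton wins 21–8.
Kenton vs Dover: Dover wins 15–14.
Avon vs Dover: Avon wins 21–8.
No candidate beats all others: Brookfield beats Dover beats Kenton beats Brookfield, a majority cycle.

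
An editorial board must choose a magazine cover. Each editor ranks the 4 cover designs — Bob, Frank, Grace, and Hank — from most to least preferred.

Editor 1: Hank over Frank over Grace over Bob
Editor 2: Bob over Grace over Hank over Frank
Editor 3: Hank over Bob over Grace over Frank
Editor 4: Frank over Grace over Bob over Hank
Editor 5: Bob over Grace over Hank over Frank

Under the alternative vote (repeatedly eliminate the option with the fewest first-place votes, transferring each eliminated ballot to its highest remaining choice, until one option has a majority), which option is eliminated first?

Round 1: Bob 2, Hank 2, Frank 1, Grace 0. Grace has the fewest and is eliminated.
Round 2: Bob 2, Hank 2, Frank 1. Frank has the fewest and is eliminated.
Round 3: Bob 3, Hank 2. Bob has a majority.

Grace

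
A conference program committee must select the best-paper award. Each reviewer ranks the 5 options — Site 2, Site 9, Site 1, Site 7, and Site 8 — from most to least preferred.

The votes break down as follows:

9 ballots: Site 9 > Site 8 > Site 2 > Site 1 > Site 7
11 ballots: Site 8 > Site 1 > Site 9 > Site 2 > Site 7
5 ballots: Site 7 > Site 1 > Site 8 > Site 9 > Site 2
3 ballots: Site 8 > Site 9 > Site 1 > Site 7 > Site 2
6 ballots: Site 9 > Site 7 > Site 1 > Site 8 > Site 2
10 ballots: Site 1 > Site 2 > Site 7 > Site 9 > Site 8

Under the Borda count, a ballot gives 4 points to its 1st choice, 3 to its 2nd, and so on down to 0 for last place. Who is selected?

Borda scores:
  Site 2: 9·2 + 11·1 + 5·0 + 3·0 + 6·0 + 10·3 = 59
  Site 9: 9·4 + 11·2 + 5·1 + 3·3 + 6·4 + 10·1 = 106
  Site 1: 9·1 + 11·3 + 5·3 + 3·2 + 6·2 + 10·4 = 115
  Site 7: 9·0 + 11·0 + 5·4 + 3·1 + 6·3 + 10·2 = 61
  Site 8: 9·3 + 11·4 + 5·2 + 3·4 + 6·1 + 10·0 = 99
Site 1 has the highest total.

Site 1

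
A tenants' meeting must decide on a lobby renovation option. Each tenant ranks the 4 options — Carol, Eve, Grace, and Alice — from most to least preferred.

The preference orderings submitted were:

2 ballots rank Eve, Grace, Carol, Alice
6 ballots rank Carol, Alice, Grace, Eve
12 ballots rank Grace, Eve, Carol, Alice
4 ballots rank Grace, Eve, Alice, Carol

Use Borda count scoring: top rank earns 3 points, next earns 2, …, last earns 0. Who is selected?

Borda scores:
  Carol: 2·1 + 6·3 + 12·1 + 4·0 = 32
  Eve: 2·3 + 6·0 + 12·2 + 4·2 = 38
  Grace: 2·2 + 6·1 + 12·3 + 4·3 = 58
  Alice: 2·0 + 6·2 + 12·0 + 4·1 = 16
Grace has the highest total.

Grace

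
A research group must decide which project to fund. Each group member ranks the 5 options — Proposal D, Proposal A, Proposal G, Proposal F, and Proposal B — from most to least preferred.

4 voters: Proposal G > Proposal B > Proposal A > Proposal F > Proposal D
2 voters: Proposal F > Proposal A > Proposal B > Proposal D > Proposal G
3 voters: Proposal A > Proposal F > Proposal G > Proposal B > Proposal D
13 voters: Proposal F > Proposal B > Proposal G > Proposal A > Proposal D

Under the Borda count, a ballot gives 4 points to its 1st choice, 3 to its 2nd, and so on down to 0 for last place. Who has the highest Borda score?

Proposal F

Borda scores:
  Proposal D: 4·0 + 2·1 + 3·0 + 13·0 = 2
  Proposal A: 4·2 + 2·3 + 3·4 + 13·1 = 39
  Proposal G: 4·4 + 2·0 + 3·2 + 13·2 = 48
  Proposal F: 4·1 + 2·4 + 3·3 + 13·4 = 73
  Proposal B: 4·3 + 2·2 + 3·1 + 13·3 = 58
Proposal F has the highest total.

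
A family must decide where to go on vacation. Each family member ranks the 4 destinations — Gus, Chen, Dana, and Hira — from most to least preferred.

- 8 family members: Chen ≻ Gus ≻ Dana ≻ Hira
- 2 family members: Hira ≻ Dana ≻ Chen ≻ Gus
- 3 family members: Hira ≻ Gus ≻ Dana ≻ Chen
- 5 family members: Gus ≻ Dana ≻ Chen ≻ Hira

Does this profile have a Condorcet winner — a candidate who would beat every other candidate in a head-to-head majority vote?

Head-to-head results (18 voters total):
Gus vs Chen: Chen wins 10–8.
Gus vs Dana: Gus wins 16–2.
Gus vs Hira: Gus wins 13–5.
Chen vs Dana: Dana wins 10–8.
Chen vs Hira: Chen wins 13–5.
Dana vs Hira: Dana wins 13–5.
No candidate beats all others: Gus beats Dana beats Chen beats Gus, a majority cycle.

No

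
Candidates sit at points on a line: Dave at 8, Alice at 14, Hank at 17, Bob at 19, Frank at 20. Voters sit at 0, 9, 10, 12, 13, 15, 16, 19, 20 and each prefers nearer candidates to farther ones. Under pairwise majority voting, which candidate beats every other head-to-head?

Alice

With single-peaked preferences on a line, the Condorcet winner is the candidate closest to the median voter.
The median voter (position 13) is closest to Alice at 14.
Check: Alice vs Bob — voters closer to Alice: 7 of 9.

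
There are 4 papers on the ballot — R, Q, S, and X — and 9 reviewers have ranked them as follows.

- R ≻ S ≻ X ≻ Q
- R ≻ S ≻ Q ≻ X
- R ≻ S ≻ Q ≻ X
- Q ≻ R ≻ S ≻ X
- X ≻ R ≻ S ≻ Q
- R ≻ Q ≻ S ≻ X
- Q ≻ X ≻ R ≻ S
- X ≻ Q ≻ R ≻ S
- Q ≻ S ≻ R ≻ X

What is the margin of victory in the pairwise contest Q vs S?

Ballots ranking Q above S: 5.
Ballots ranking S above Q: 4.
Q wins 5–4, a margin of 1.

1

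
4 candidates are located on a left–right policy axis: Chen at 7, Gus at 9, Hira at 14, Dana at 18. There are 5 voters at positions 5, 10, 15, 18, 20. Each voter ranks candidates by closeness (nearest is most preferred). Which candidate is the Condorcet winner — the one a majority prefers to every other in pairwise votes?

With single-peaked preferences on a line, the Condorcet winner is the candidate closest to the median voter.
The median voter (position 15) is closest to Hira at 14.
Check: Hira vs Chen — voters closer to Hira: 3 of 5.

Hira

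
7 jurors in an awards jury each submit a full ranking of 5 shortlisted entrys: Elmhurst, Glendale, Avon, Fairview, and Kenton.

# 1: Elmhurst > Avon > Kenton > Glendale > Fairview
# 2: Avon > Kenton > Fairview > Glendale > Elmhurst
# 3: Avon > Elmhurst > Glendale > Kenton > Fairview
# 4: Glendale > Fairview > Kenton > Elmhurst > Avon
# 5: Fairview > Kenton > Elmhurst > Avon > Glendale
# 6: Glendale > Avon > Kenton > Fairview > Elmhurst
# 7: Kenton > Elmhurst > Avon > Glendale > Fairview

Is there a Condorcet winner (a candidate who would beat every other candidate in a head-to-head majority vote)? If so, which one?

There is no Condorcet winner

Head-to-head results (7 voters total):
Elmhurst vs Glendale: Elmhurst wins 4–3.
Elmhurst vs Avon: Elmhurst wins 4–3.
Elmhurst vs Fairview: Fairview wins 4–3.
Elmhurst vs Kenton: Kenton wins 5–2.
Glendale vs Avon: Avon wins 5–2.
Glendale vs Fairview: Glendale wins 5–2.
Glendale vs Kenton: Kenton wins 4–3.
Avon vs Fairview: Avon wins 5–2.
Avon vs Kenton: Avon wins 4–3.
Fairview vs Kenton: Kenton wins 5–2.
No candidate beats all others: Elmhurst beats Glendale beats Fairview beats Elmhurst, a majority cycle.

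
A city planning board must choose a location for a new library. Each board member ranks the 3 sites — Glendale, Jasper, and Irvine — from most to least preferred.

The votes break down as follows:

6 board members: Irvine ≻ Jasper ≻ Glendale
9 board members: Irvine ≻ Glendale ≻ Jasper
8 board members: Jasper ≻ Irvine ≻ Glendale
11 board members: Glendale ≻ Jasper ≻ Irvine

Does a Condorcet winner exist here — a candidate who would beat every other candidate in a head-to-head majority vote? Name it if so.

Head-to-head results (34 voters total):
Glendale vs Jasper: Glendale wins 20–14.
Glendale vs Irvine: Irvine wins 23–11.
Jasper vs Irvine: Jasper wins 19–15.
No candidate beats all others: Glendale beats Jasper beats Irvine beats Glendale, a majority cycle.

There is no Condorcet winner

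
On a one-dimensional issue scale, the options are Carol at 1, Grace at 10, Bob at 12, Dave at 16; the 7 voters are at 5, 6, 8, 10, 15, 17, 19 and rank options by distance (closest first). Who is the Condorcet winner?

With single-peaked preferences on a line, the Condorcet winner is the candidate closest to the median voter.
The median voter (position 10) is closest to Grace at 10.
Check: Grace vs Bob — voters closer to Grace: 4 of 7.

Grace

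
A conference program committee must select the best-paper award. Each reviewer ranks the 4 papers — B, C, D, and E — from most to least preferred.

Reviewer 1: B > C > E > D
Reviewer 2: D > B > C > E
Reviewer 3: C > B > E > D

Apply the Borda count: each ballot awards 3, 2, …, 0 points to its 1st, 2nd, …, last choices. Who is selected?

B

Borda scores:
  B: 3 + 2 + 2 = 7
  C: 2 + 1 + 3 = 6
  D: 0 + 3 + 0 = 3
  E: 1 + 0 + 1 = 2
B has the highest total.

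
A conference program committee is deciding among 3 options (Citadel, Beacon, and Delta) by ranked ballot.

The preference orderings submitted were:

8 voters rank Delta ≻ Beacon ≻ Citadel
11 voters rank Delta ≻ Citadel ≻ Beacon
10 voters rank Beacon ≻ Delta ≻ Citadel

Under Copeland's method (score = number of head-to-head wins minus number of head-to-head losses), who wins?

Pairwise results:
  Citadel vs Beacon: Beacon wins 18–11.
  Citadel vs Delta: Delta wins 29–0.
  Beacon vs Delta: Delta wins 19–10.
Copeland scores (wins − losses):
  Citadel: 0 − 2 = -2
  Beacon: 1 − 1 = 0
  Delta: 2 − 0 = 2
Delta has the best Copeland score.

Delta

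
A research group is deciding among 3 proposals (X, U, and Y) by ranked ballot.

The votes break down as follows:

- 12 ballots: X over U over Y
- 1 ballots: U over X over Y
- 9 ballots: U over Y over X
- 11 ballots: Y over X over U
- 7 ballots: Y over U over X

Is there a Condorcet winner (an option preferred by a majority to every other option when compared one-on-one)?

No

Head-to-head results (40 voters total):
X vs U: X wins 23–17.
X vs Y: Y wins 27–13.
U vs Y: U wins 22–18.
No candidate beats all others: X beats U beats Y beats X, a majority cycle.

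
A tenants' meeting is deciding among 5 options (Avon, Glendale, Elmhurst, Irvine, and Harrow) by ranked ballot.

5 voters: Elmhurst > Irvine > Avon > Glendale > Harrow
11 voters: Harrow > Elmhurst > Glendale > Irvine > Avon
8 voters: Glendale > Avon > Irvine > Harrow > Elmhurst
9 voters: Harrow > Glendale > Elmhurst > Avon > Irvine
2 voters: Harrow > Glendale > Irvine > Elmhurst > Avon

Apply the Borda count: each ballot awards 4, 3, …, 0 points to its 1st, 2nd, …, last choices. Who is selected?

Borda scores:
  Avon: 5·2 + 11·0 + 8·3 + 9·1 + 2·0 = 43
  Glendale: 5·1 + 11·2 + 8·4 + 9·3 + 2·3 = 92
  Elmhurst: 5·4 + 11·3 + 8·0 + 9·2 + 2·1 = 73
  Irvine: 5·3 + 11·1 + 8·2 + 9·0 + 2·2 = 46
  Harrow: 5·0 + 11·4 + 8·1 + 9·4 + 2·4 = 96
Harrow has the highest total.

Harrow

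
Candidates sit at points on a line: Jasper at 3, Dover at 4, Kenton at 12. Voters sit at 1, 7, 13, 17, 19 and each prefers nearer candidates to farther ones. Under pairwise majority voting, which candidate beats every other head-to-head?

Kenton

With single-peaked preferences on a line, the Condorcet winner is the candidate closest to the median voter.
The median voter (position 13) is closest to Kenton at 12.
Check: Kenton vs Dover — voters closer to Kenton: 3 of 5.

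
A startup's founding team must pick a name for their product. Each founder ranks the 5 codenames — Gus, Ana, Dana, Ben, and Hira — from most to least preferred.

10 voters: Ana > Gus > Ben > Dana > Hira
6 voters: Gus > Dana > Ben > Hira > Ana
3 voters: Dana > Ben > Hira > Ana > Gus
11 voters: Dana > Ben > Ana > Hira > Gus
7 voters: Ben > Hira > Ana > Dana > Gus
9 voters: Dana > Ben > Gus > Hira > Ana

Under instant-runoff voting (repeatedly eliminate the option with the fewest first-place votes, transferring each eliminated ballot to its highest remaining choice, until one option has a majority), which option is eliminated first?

Hira

Round 1: Dana 23, Ana 10, Ben 7, Gus 6, Hira 0. Hira has the fewest and is eliminated.
Round 2: Dana 23, Ana 10, Ben 7, Gus 6. Gus has the fewest and is eliminated.
Round 3: Dana 29, Ana 10, Ben 7. Dana has a majority.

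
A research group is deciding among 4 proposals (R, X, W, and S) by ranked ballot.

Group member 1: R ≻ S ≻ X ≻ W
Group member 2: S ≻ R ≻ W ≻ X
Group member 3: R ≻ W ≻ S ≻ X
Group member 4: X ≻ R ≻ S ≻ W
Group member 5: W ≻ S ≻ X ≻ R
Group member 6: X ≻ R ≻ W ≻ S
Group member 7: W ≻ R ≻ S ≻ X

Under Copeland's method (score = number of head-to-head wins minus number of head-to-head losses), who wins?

Pairwise results:
  R vs X: R wins 4–3.
  R vs W: R wins 5–2.
  R vs S: R wins 5–2.
  X vs W: W wins 4–3.
  X vs S: S wins 5–2.
  W vs S: W wins 4–3.
Copeland scores (wins − losses):
  R: 3 − 0 = 3
  X: 0 − 3 = -3
  W: 2 − 1 = 1
  S: 1 − 2 = -1
R has the best Copeland score.

R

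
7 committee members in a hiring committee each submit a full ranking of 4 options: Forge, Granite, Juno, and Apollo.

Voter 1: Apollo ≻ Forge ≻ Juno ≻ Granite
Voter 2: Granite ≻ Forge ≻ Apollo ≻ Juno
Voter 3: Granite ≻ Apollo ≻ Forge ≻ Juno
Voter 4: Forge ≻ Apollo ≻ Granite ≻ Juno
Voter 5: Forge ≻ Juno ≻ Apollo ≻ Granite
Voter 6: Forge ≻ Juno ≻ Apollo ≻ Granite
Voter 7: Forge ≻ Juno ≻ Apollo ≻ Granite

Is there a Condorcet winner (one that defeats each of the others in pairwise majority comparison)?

Head-to-head results (7 voters total):
Forge vs Granite: Forge wins 5–2.
Forge vs Juno: Forge wins 7–0.
Forge vs Apollo: Forge wins 5–2.
Granite vs Juno: Juno wins 4–3.
Granite vs Apollo: Apollo wins 5–2.
Juno vs Apollo: Apollo wins 4–3.
Forge beats each rival — Granite (5–2), Juno (7–0), Apollo (5–2) — so Forge is the Condorcet winner.

Yes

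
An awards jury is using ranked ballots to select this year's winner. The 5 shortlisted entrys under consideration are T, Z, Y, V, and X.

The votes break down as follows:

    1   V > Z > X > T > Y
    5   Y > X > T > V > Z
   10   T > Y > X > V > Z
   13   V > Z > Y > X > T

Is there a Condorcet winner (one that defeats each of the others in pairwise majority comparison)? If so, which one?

Y

Head-to-head results (29 voters total):
T vs Z: T wins 15–14.
T vs Y: Y wins 18–11.
T vs V: T wins 15–14.
T vs X: X wins 19–10.
Z vs Y: Y wins 15–14.
Z vs V: V wins 29–0.
Z vs X: X wins 15–14.
Y vs V: Y wins 15–14.
Y vs X: Y wins 28–1.
V vs X: X wins 15–14.
Y beats each rival — T (18–11), Z (15–14), V (15–14), X (28–1) — so Y is the Condorcet winner.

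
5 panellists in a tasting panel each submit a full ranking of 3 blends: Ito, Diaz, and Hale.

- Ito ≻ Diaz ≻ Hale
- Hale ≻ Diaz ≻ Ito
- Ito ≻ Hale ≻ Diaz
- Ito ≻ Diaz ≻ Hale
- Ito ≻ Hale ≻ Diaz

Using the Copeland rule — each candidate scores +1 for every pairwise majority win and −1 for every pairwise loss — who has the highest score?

Pairwise results:
  Ito vs Diaz: Ito wins 4–1.
  Ito vs Hale: Ito wins 4–1.
  Diaz vs Hale: Hale wins 3–2.
Copeland scores (wins − losses):
  Ito: 2 − 0 = 2
  Diaz: 0 − 2 = -2
  Hale: 1 − 1 = 0
Ito has the best Copeland score.

Ito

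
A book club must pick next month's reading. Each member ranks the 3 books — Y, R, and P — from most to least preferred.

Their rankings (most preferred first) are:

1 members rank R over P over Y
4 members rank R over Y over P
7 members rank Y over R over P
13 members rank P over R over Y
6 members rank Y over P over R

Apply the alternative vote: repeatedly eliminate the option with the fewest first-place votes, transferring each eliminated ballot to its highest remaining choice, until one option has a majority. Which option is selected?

Round 1: Y 13, P 13, R 5. R has the fewest and is eliminated.
Round 2: Y 17, P 14. Y has a majority.

Y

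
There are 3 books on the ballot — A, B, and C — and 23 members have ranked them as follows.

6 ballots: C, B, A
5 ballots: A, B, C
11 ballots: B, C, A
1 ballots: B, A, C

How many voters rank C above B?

Ballots ranking C above B: 6.
Ballots ranking B above C: 5+11+1 = 17.
So 6 of 23 voters prefer C to B.

6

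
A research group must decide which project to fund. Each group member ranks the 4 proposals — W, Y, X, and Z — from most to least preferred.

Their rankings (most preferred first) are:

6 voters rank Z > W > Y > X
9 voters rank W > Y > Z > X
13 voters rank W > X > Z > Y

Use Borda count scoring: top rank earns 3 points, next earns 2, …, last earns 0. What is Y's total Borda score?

Borda scores:
  W: 6·2 + 9·3 + 13·3 = 78
  Y: 6·1 + 9·2 + 13·0 = 24
  X: 6·0 + 9·0 + 13·2 = 26
  Z: 6·3 + 9·1 + 13·1 = 40

24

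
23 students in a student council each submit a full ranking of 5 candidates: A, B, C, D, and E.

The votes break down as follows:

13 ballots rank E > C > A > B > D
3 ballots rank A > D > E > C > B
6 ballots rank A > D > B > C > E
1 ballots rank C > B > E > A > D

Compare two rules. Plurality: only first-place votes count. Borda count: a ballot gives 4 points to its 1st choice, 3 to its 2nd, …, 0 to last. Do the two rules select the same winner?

No

Plurality first-place counts: A 9, B 0, C 1, D 0, E 13 → E.
Borda totals: A 63, B 28, C 52, D 27, E 60 → A.
The two rules disagree: plurality picks E, Borda picks A.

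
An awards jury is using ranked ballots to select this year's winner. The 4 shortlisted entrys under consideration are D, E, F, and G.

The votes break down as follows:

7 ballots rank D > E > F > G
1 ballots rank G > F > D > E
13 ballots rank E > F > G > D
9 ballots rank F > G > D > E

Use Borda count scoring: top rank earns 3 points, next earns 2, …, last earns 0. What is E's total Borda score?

53

Borda scores:
  D: 7·3 + 1 + 13·0 + 9·1 = 31
  E: 7·2 + 0 + 13·3 + 9·0 = 53
  F: 7·1 + 2 + 13·2 + 9·3 = 62
  G: 7·0 + 3 + 13·1 + 9·2 = 34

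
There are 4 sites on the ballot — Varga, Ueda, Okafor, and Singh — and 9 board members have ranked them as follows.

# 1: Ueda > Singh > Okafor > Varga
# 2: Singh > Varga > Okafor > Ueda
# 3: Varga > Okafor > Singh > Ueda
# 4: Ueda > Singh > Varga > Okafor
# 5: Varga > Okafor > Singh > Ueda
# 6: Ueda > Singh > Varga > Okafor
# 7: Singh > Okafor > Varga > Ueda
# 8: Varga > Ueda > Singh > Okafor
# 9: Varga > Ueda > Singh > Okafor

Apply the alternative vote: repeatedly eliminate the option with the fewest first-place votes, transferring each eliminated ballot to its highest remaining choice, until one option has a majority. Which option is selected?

Varga

Round 1: Varga 4, Ueda 3, Singh 2, Okafor 0. Okafor has the fewest and is eliminated.
Round 2: Varga 4, Ueda 3, Singh 2. Singh has the fewest and is eliminated.
Round 3: Varga 6, Ueda 3. Varga has a majority.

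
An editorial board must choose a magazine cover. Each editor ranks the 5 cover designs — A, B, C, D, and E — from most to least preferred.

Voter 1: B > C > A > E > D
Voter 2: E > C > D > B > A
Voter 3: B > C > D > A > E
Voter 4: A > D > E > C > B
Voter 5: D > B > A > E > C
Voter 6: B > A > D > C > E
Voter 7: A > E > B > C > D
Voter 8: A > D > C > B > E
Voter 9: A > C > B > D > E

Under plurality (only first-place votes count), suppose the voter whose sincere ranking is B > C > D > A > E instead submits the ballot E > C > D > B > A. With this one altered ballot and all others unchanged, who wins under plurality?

A

First-place totals with the altered ballot: A 4, B 2, C 0, D 1, E 2.
The winner is unchanged: still A.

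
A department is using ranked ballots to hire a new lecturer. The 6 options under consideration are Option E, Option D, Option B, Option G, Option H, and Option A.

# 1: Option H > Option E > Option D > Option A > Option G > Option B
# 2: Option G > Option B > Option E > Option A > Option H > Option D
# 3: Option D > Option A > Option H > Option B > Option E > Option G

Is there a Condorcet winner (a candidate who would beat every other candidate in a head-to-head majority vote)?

No

Head-to-head results (3 voters total):
Option E vs Option D: Option E wins 2–1.
Option E vs Option B: Option B wins 2–1.
Option E vs Option G: Option E wins 2–1.
Option E vs Option H: Option H wins 2–1.
Option E vs Option A: Option E wins 2–1.
Option D vs Option B: Option D wins 2–1.
Option D vs Option G: Option D wins 2–1.
Option D vs Option H: Option H wins 2–1.
Option D vs Option A: Option D wins 2–1.
Option B vs Option G: Option G wins 2–1.
Option B vs Option H: Option H wins 2–1.
Option B vs Option A: Option A wins 2–1.
Option G vs Option H: Option H wins 2–1.
Option G vs Option A: Option A wins 2–1.
Option H vs Option A: Option A wins 2–1.
No candidate beats all others: Option E beats Option D beats Option B beats Option E, a majority cycle.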